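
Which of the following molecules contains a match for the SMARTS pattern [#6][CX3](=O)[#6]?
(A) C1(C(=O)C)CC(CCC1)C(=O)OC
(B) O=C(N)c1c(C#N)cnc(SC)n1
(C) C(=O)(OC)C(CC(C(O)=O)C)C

A

[#6][CX3](=O)[#6] describes a carbonyl carbon (no H) flanked by two carbons (a ketone).
(A) contains an acetyl/ketone group (-C(=O)CH3), which satisfies every atom and bond constraint.
(B) has a primary amide (-C(=O)NH2) but one neighbour of the carbonyl carbon is N, not C.
(C) has a carboxylic acid group (-C(=O)OH) but one neighbour of the carbonyl carbon is O, not C.
So the answer is (A).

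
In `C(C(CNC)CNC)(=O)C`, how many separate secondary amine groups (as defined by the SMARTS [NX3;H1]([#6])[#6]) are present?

2

[NX3;H1]([#6])[#6] is the SMARTS for a secondary amine: a trivalent nitrogen with one H, bonded to two carbons.
The molecule carries 2 separate instances of an N-methylamino group (-NHCH3) meeting every constraint; each maps to a distinct set of atoms, giving 2 matches.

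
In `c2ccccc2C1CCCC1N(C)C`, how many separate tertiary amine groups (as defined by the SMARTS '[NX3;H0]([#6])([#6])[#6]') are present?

1

[NX3;H0]([#6])([#6])[#6] is the SMARTS for a tertiary amine: a trivalent nitrogen with no H, bonded to three carbons.
Exactly one fragment in the molecule meets all constraints, giving 1 match.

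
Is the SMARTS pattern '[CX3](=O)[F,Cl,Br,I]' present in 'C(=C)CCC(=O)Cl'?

The pattern [CX3](=O)[F,Cl,Br,I] describes a carbonyl carbon bonded to a halogen — an acyl halide.
The molecule carries an acyl chloride (-C(=O)Cl), whose atoms satisfy every constraint of the query, so the pattern matches.

Yes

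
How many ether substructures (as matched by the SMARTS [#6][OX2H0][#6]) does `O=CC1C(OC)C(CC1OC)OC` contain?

[#6][OX2H0][#6] is the SMARTS for an ether: an aliphatic oxygen bridging two carbons with no H on the oxygen.
The molecule carries 3 separate instances of a methoxy ether (-OCH3) meeting every constraint; each maps to a distinct set of atoms, giving 3 matches.

3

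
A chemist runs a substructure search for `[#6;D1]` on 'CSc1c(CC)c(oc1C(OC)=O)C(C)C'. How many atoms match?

5

Check the 16 heavy atoms by environment: 1× o (aromatic, D2) → no; 4× c (aromatic, D3) → no; 1× S (D2) → no; 5× C (D1) → match; 1× C (D2) → no; 2× C (D3) → no; 1× O (D1) → no; 1× O (D2) → no.
That gives 5 matching atoms.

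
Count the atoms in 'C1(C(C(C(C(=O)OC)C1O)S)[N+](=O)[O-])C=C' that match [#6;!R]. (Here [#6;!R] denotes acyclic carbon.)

4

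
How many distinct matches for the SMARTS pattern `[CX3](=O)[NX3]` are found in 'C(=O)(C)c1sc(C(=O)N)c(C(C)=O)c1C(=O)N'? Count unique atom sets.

2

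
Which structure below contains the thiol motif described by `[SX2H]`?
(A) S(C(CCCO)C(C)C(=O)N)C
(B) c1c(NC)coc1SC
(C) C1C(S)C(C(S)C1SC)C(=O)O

C

[SX2H] describes an aliphatic sulfur with two connections, one being H (a thiol).
(A) has a methylthio ether (-SCH3) but the sulfur has H0 (bonded to two carbons), not H1.
(B) has a methylthio ether (-SCH3) but the sulfur has H0 (bonded to two carbons), not H1.
(C) contains a thiol (-SH), which satisfies every atom and bond constraint.
So the answer is (C).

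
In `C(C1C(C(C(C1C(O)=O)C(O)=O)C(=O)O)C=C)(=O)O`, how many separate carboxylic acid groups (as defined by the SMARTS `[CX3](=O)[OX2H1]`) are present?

4

[CX3](=O)[OX2H1] is the SMARTS for a carboxylic acid: an sp2 carbon double-bonded to O and single-bonded to an -OH oxygen.
The molecule carries 4 separate instances of a carboxylic acid group (-C(=O)OH) meeting every constraint; each maps to a distinct set of atoms, giving 4 matches.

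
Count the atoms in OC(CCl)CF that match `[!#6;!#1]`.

Check the 6 heavy atoms by environment: 3× C → no; 1× F → match; 1× O → match; 1× Cl → match.
Summing the matching environments: 1 + 1 + 1 = 3 matching atoms.

3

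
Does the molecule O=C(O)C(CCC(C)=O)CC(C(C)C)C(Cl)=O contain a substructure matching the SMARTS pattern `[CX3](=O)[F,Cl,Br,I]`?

Yes

The pattern [CX3](=O)[F,Cl,Br,I] describes a carbonyl carbon bonded to a halogen — an acyl halide.
The molecule carries an acyl chloride (-C(=O)Cl), whose atoms satisfy every constraint of the query, so the pattern matches.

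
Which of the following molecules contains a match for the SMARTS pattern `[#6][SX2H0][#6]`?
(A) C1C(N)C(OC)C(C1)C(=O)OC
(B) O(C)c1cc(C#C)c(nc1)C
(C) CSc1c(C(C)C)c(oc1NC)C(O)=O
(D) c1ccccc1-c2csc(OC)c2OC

C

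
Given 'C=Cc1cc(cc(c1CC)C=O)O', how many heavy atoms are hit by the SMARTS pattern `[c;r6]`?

6

The query [c;r6] means: aromatic carbon that belongs to a six-membered ring.
Check the 13 heavy atoms by environment: 6× c (aromatic, in 6-ring) → match; 5× C (acyclic) → no; 2× O (acyclic) → no.
That gives 6 matching atoms.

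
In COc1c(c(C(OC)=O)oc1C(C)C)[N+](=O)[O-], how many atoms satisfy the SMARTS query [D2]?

3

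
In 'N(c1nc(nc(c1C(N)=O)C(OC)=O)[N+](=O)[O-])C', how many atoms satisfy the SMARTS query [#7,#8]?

10

The query [#7,#8] means: nitrogen or oxygen (comma = OR).
Check the 18 heavy atoms by environment: 2× n (aromatic) → match; 4× c (aromatic) → no; 4× C → no; 4× O → match; 2× N → match; 1× N (charge +1) → match; 1× O (charge -1) → match.
Summing the matching environments: 2 + 4 + 2 + 1 + 1 = 10 matching atoms.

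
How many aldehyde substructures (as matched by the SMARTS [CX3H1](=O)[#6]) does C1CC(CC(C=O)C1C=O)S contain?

[CX3H1](=O)[#6] is the SMARTS for an aldehyde: an sp2 carbon with one H, double-bonded to O and single-bonded to carbon.
The molecule carries 2 separate instances of an aldehyde (-CHO) meeting every constraint; each maps to a distinct set of atoms, giving 2 matches.

2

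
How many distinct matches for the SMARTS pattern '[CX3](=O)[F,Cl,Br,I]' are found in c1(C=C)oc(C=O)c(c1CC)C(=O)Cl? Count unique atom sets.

1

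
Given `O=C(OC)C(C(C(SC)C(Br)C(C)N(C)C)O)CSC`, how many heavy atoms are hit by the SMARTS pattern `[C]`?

Check the 20 heavy atoms by environment: 13× C → match; 1× Br → no; 2× S → no; 3× O → no; 1× N → no.
That gives 13 matching atoms.

13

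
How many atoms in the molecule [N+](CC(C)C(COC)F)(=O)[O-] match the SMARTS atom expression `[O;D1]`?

2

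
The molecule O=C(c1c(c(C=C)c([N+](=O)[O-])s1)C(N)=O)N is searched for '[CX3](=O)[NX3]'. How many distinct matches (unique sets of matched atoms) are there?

2

[CX3](=O)[NX3] is the SMARTS for an amide: a carbonyl carbon bonded to a trivalent nitrogen.
The molecule carries 2 separate instances of a primary amide (-C(=O)NH2) meeting every constraint; each maps to a distinct set of atoms, giving 2 matches.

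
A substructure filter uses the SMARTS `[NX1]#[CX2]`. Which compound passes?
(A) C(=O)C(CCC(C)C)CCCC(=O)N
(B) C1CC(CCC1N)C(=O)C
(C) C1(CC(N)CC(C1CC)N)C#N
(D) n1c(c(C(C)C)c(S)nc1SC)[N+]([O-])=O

[NX1]#[CX2] describes a nitrogen triple-bonded to a two-connected carbon (a nitrile).
(A) has a primary amide (-C(=O)NH2) but the nitrogen is NX3, not NX1.
(B) has a primary amino group (-NH2) but the nitrogen is NX3 (three connections), not NX1 triple-bonded.
(C) contains a nitrile (-C#N), which satisfies every atom and bond constraint.
(D) has a nitro group (-[N+](=O)[O-]) but there is no C#N triple bond.
So the answer is (C).

C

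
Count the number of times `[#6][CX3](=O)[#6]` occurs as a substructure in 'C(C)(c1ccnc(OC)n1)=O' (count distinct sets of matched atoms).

1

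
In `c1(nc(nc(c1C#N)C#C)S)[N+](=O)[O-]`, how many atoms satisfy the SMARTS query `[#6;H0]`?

6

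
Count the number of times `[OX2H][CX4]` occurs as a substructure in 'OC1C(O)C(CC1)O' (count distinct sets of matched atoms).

3

[OX2H][CX4] is the SMARTS for an aliphatic alcohol: a hydroxyl oxygen bound to an sp3 (X4) carbon.
The molecule carries 3 separate instances of a hydroxyl group (-OH) meeting every constraint; each maps to a distinct set of atoms, giving 3 matches.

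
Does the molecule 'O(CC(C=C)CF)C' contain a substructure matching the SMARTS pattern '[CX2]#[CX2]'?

The pattern [CX2]#[CX2] describes a carbon-carbon triple bond — an alkyne.
The closest candidate here is a vinyl group (-CH=CH2), but the C=C is a double bond; both carbons are CX3, not CX2. No other fragment satisfies the full query, so there is no match.

No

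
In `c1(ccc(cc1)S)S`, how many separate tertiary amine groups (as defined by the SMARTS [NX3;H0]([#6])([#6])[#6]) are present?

0

[NX3;H0]([#6])([#6])[#6] is the SMARTS for a tertiary amine: a trivalent nitrogen with no H, bonded to three carbons.
No fragment in the molecule satisfies every constraint, giving 0 matches.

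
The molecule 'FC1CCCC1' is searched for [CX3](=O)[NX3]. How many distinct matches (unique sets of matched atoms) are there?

0

[CX3](=O)[NX3] is the SMARTS for an amide: a carbonyl carbon bonded to a trivalent nitrogen.
No fragment in the molecule satisfies every constraint, giving 0 matches.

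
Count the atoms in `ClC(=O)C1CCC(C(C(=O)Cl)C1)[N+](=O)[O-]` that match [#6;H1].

3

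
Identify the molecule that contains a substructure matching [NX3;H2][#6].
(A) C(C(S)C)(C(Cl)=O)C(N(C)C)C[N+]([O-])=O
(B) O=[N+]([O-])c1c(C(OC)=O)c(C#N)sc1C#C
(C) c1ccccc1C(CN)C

[NX3;H2][#6] describes a trivalent nitrogen with two H attached to carbon (a primary amine).
(A) has a dimethylamino group (-N(CH3)2) but the nitrogen has H0, not H2.
(B) has a nitrile (-C#N) but the nitrogen is NX1 (triple-bonded), not NX3 with two H.
(C) contains a primary amino group (-NH2), which satisfies every atom and bond constraint.
So the answer is (C).

C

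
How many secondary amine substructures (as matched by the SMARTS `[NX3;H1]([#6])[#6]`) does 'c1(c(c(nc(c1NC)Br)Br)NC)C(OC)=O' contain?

2

[NX3;H1]([#6])[#6] is the SMARTS for a secondary amine: a trivalent nitrogen with one H, bonded to two carbons.
The molecule carries 2 separate instances of an N-methylamino group (-NHCH3) meeting every constraint; each maps to a distinct set of atoms, giving 2 matches.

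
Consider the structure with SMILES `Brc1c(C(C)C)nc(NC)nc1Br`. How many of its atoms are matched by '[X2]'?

Check the 13 heavy atoms by environment: 2× n (aromatic, X2) → match; 4× c (aromatic, X3) → no; 4× C (X4) → no; 1× N (X3) → no; 2× Br (X1) → no.
That gives 2 matching atoms.

2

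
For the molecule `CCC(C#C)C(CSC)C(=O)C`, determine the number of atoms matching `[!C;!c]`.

2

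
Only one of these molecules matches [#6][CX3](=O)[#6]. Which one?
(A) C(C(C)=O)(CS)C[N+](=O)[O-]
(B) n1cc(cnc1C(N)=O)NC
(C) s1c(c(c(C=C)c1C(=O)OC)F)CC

A

[#6][CX3](=O)[#6] describes a carbonyl carbon (no H) flanked by two carbons (a ketone).
(A) contains an acetyl/ketone group (-C(=O)CH3), which satisfies every atom and bond constraint.
(B) has a primary amide (-C(=O)NH2) but one neighbour of the carbonyl carbon is N, not C.
(C) has a methyl-ester group (-C(=O)OCH3) but one neighbour of the carbonyl carbon is O, not C.
So the answer is (A).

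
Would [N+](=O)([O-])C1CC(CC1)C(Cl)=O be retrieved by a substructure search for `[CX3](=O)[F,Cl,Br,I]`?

Yes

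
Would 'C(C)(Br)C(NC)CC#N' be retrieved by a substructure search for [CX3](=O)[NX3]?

No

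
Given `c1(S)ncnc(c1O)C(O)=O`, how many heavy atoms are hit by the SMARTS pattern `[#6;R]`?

4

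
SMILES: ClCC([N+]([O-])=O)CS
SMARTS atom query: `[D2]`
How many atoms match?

Check the 8 heavy atoms by environment: 2× C (D2) → match; 1× C (D3) → no; 1× Cl (D1) → no; 1× S (D1) → no; 1× N (charge +1, D3) → no; 1× O (charge -1, D1) → no; 1× O (D1) → no.
That gives 2 matching atoms.

2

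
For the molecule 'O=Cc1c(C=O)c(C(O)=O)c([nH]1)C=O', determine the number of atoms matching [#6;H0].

5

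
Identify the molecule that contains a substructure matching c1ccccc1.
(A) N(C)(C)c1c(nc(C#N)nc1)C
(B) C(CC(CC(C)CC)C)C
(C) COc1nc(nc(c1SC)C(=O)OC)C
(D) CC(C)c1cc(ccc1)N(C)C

D

c1ccccc1 describes six aromatic carbons in a ring (a benzene ring).
(A) has a methyl group (-CH3) but no six-membered all-carbon aromatic ring is present.
(B) has a methyl group (-CH3) but no six-membered all-carbon aromatic ring is present.
(C) has a methyl group (-CH3) but no six-membered all-carbon aromatic ring is present.
(D) contains the required atom environment, so the pattern matches.
So the answer is (D).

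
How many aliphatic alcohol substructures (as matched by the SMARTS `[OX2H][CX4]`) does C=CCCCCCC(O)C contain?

1

[OX2H][CX4] is the SMARTS for an aliphatic alcohol: a hydroxyl oxygen bound to an sp3 (X4) carbon.
Exactly one fragment in the molecule meets all constraints, giving 1 match.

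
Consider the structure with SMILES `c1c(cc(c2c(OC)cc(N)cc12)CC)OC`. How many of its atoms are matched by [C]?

The query [C] means: uppercase C matches aliphatic (non-aromatic) carbon only.
Check the 17 heavy atoms by environment: 10× c (aromatic) → no; 2× O → no; 4× C → match; 1× N → no.
That gives 4 matching atoms.

4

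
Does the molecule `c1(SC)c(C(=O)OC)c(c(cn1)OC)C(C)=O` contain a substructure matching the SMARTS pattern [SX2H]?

The pattern [SX2H] describes an aliphatic sulfur with two connections, one being H — a thiol.
The closest candidate here is a methylthio ether (-SCH3), but the sulfur has H0 (bonded to two carbons), not H1. No other fragment satisfies the full query, so there is no match.

No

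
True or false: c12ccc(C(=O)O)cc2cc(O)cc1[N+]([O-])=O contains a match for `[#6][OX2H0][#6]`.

The pattern [#6][OX2H0][#6] describes an aliphatic oxygen bridging two carbons with no H on the oxygen — an ether.
The closest candidate here is a carboxylic acid group (-C(=O)OH), but the -OH oxygen has H1; the =O is OX1, not OX2. No other fragment satisfies the full query, so there is no match.

False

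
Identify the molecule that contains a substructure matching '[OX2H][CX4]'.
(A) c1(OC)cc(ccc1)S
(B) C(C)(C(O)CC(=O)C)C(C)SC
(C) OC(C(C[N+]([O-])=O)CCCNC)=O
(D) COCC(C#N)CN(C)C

[OX2H][CX4] describes a hydroxyl oxygen bound to an sp3 (X4) carbon (an aliphatic alcohol).
(A) has a methoxy ether (-OCH3) but the oxygen has H0 (ether), not H1.
(B) contains a hydroxyl group (-OH), which satisfies every atom and bond constraint.
(C) has a carboxylic acid group (-C(=O)OH) but the -OH is on a CX3 carbonyl carbon, not a CX4 carbon.
(D) has a methoxy ether (-OCH3) but the oxygen has H0 (ether), not H1.
So the answer is (B).

B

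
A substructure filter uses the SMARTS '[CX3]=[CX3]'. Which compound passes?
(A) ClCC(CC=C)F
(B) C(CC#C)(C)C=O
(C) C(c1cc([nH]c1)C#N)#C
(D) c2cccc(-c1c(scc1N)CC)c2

A

[CX3]=[CX3] describes a non-aromatic C=C double bond between two sp2 carbons (an alkene).
(A) contains a vinyl group (-CH=CH2), which satisfies every atom and bond constraint.
(B) has an ethynyl group (-C#CH) but the C-C bond is a triple bond, not a double bond.
(C) has an ethynyl group (-C#CH) but the C-C bond is a triple bond, not a double bond.
(D) has an ethyl group (-CH2CH3) but its C-C bond is a single bond between CX4 carbons, not CX3=CX3.
So the answer is (A).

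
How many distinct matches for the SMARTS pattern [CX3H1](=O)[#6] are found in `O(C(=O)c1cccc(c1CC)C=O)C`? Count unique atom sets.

[CX3H1](=O)[#6] is the SMARTS for an aldehyde: an sp2 carbon with one H, double-bonded to O and single-bonded to carbon.
Exactly one fragment in the molecule meets all constraints, giving 1 match.

1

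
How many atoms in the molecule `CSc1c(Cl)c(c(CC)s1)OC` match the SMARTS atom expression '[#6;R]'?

The query [#6;R] means: carbon that is part of a ring.
Check the 12 heavy atoms by environment: 1× s (aromatic, in 5-ring) → no; 4× c (aromatic, in 5-ring) → match; 1× O (acyclic) → no; 4× C (acyclic) → no; 1× Cl (acyclic) → no; 1× S (acyclic) → no.
That gives 4 matching atoms.

4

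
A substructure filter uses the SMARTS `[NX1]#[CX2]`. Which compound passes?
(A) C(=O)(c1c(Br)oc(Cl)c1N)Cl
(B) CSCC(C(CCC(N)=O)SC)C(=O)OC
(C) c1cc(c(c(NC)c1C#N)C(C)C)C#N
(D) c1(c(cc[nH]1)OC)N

C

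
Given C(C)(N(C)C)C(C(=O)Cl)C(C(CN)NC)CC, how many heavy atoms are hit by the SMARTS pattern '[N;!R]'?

3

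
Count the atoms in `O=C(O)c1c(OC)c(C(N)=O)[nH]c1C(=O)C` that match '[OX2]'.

2

The query [OX2] means: aliphatic oxygen with two total connections — ether, hydroxyl, or ester single-bond O.
Check the 16 heavy atoms by environment: 1× n (aromatic, X3) → no; 4× c (aromatic, X3) → no; 2× O (X2) → match; 2× C (X4) → no; 3× C (X3) → no; 3× O (X1) → no; 1× N (X3) → no.
That gives 2 matching atoms.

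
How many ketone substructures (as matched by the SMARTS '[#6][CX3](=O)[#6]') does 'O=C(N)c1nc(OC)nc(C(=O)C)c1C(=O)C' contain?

2

[#6][CX3](=O)[#6] is the SMARTS for a ketone: a carbonyl carbon (no H) flanked by two carbons.
The molecule carries 2 separate instances of an acetyl/ketone group (-C(=O)CH3) meeting every constraint; each maps to a distinct set of atoms, giving 2 matches.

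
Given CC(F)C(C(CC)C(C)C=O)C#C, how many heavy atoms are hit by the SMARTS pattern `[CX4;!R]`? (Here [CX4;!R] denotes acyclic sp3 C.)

8

The query [CX4;!R] means: aliphatic carbon with four total connections, not in a ring.
Check the 13 heavy atoms by environment: 8× C (X4, acyclic) → match; 2× C (X2, acyclic) → no; 1× F (X1, acyclic) → no; 1× C (X3, acyclic) → no; 1× O (X1, acyclic) → no.
That gives 8 matching atoms.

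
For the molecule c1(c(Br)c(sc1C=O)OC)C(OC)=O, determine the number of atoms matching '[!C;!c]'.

The query [!C;!c] means: neither aliphatic nor aromatic carbon — same as [!#6].
Check the 14 heavy atoms by environment: 1× s (aromatic) → match; 4× c (aromatic) → no; 4× O → match; 4× C → no; 1× Br → match.
Summing the matching environments: 1 + 4 + 1 = 6 matching atoms.

6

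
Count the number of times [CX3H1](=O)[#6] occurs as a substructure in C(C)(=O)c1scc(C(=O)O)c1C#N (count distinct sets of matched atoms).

0

[CX3H1](=O)[#6] is the SMARTS for an aldehyde: an sp2 carbon with one H, double-bonded to O and single-bonded to carbon.
The molecule has a carboxylic acid group (-C(=O)OH), but the carbonyl carbon has H0 and is bonded to O, not H1; nothing else fits, so there are 0 matches.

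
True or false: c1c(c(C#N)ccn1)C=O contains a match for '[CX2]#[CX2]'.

False

The pattern [CX2]#[CX2] describes a carbon-carbon triple bond — an alkyne.
The closest candidate here is a nitrile (-C#N), but the triple bond is C#N, not C#C. No other fragment satisfies the full query, so there is no match.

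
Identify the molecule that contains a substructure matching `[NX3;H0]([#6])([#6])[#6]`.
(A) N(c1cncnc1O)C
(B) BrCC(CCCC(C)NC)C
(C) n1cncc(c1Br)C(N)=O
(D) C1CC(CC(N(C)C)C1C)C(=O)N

D

[NX3;H0]([#6])([#6])[#6] describes a trivalent nitrogen with no H, bonded to three carbons (a tertiary amine).
(A) has an N-methylamino group (-NHCH3) but the nitrogen still has one H (H1), not H0.
(B) has an N-methylamino group (-NHCH3) but the nitrogen still has one H (H1), not H0.
(C) has a primary amide (-C(=O)NH2) but the amide nitrogen has H2 and only one carbon neighbour.
(D) contains a dimethylamino group (-N(CH3)2), which satisfies every atom and bond constraint.
So the answer is (D).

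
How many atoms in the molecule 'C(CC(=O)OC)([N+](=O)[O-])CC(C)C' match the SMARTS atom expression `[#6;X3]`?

The query [#6;X3] means: any carbon (aromatic or not) with three total connections.
Check the 13 heavy atoms by environment: 7× C (X4) → no; 1× N (charge +1, X3) → no; 1× O (charge -1, X1) → no; 2× O (X1) → no; 1× C (X3) → match; 1× O (X2) → no.
That gives 1 matching atom.

1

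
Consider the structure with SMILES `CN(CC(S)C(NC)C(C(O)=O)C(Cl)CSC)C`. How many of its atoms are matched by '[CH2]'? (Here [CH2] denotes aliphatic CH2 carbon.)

2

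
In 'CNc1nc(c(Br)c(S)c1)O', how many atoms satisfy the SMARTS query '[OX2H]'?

The query [OX2H] means: aliphatic oxygen with two connections, one of which is H — an -OH oxygen.
Check the 11 heavy atoms by environment: 1× n (aromatic, H0, X2) → no; 4× c (aromatic, H0, X3) → no; 1× c (aromatic, H1, X3) → no; 1× S (H1, X2) → no; 1× O (H1, X2) → match; 1× Br (H0, X1) → no; 1× N (H1, X3) → no; 1× C (H3, X4) → no.
That gives 1 matching atom.

1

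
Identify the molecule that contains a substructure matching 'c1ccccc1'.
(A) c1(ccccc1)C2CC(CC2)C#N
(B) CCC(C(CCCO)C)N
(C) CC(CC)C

A

c1ccccc1 describes six aromatic carbons in a ring (a benzene ring).
(A) contains a phenyl ring, which satisfies every atom and bond constraint.
(B) has a methyl group (-CH3) but no six-membered all-carbon aromatic ring is present.
(C) has a methyl group (-CH3) but no six-membered all-carbon aromatic ring is present.
So the answer is (A).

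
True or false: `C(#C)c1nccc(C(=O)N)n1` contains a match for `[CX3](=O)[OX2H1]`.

False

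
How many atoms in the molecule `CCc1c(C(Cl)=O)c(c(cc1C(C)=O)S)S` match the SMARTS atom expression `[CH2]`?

1

The query [CH2] means: aliphatic carbon with exactly two hydrogens.
Check the 16 heavy atoms by environment: 5× c (aromatic, H0) → no; 1× c (aromatic, H1) → no; 2× S (H1) → no; 2× C (H0) → no; 2× O (H0) → no; 1× Cl (H0) → no; 2× C (H3) → no; 1× C (H2) → match.
That gives 1 matching atom.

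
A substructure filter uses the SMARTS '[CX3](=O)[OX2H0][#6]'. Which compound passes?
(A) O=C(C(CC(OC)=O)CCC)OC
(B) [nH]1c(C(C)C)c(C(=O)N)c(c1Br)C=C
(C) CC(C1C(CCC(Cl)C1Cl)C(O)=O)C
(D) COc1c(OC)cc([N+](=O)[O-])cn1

A

[CX3](=O)[OX2H0][#6] describes a carbonyl carbon bonded to an oxygen that is itself bonded to carbon (no H on that O) (an ester).
(A) contains a methyl-ester group (-C(=O)OCH3), which satisfies every atom and bond constraint.
(B) has a primary amide (-C(=O)NH2) but the carbonyl is bonded to N, not to an O-C linkage.
(C) has a carboxylic acid group (-C(=O)OH) but the singly-bonded O carries H (OX2H1, not H0).
(D) has a methoxy ether (-OCH3) but the ether oxygen is not adjacent to a C=O carbon.
So the answer is (A).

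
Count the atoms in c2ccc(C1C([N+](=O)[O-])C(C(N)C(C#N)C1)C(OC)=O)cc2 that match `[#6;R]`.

12

The query [#6;R] means: carbon that is part of a ring.
Check the 22 heavy atoms by environment: 6× C (in 6-ring) → match; 6× c (aromatic, in 6-ring) → match; 2× N (acyclic) → no; 3× C (acyclic) → no; 3× O (acyclic) → no; 1× N (charge +1, acyclic) → no; 1× O (charge -1, acyclic) → no.
Summing the matching environments: 6 + 6 = 12 matching atoms.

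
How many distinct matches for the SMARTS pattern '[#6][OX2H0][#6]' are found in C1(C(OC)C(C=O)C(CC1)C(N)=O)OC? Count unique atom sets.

2

[#6][OX2H0][#6] is the SMARTS for an ether: an aliphatic oxygen bridging two carbons with no H on the oxygen.
The molecule carries 2 separate instances of a methoxy ether (-OCH3) meeting every constraint; each maps to a distinct set of atoms, giving 2 matches.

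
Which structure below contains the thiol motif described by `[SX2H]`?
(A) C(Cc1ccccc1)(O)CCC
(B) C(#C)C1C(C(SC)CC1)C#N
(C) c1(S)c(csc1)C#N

C

[SX2H] describes an aliphatic sulfur with two connections, one being H (a thiol).
(A) has a hydroxyl group (-OH) but it is an -OH, not an -SH.
(B) has a methylthio ether (-SCH3) but the sulfur has H0 (bonded to two carbons), not H1.
(C) contains a thiol (-SH), which satisfies every atom and bond constraint.
So the answer is (C).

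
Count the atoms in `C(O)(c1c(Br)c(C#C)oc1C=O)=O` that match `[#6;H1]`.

2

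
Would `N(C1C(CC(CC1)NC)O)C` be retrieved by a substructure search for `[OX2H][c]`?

The pattern [OX2H][c] describes a hydroxyl oxygen attached to an aromatic carbon — a phenol.
The closest candidate here is a hydroxyl group (-OH), but the -OH is on an aliphatic carbon, not an aromatic c. No other fragment satisfies the full query, so there is no match.

No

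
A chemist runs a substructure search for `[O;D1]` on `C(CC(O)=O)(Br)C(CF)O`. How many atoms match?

3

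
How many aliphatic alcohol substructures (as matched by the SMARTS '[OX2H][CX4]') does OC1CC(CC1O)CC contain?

[OX2H][CX4] is the SMARTS for an aliphatic alcohol: a hydroxyl oxygen bound to an sp3 (X4) carbon.
The molecule carries 2 separate instances of a hydroxyl group (-OH) meeting every constraint; each maps to a distinct set of atoms, giving 2 matches.

2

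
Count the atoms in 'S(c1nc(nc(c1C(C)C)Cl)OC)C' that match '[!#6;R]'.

Check the 14 heavy atoms by environment: 2× n (aromatic, in 6-ring) → match; 4× c (aromatic, in 6-ring) → no; 1× S (acyclic) → no; 5× C (acyclic) → no; 1× Cl (acyclic) → no; 1× O (acyclic) → no.
That gives 2 matching atoms.

2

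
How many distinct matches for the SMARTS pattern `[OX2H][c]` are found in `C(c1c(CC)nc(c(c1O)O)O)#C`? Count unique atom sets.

3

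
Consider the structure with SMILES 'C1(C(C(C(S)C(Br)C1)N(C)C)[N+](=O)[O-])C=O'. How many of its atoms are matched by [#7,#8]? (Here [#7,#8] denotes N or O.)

5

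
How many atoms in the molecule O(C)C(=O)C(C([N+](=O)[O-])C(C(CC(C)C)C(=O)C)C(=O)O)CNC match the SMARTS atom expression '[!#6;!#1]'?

The query [!#6;!#1] means: not carbon and not hydrogen — any heteroatom.
Check the 24 heavy atoms by environment: 15× C → no; 1× N → match; 6× O → match; 1× N (charge +1) → match; 1× O (charge -1) → match.
Summing the matching environments: 1 + 6 + 1 + 1 = 9 matching atoms.

9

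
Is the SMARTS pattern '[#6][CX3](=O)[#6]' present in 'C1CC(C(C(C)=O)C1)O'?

Yes

The pattern [#6][CX3](=O)[#6] describes a carbonyl carbon (no H) flanked by two carbons — a ketone.
The molecule carries an acetyl/ketone group (-C(=O)CH3), whose atoms satisfy every constraint of the query, so the pattern matches.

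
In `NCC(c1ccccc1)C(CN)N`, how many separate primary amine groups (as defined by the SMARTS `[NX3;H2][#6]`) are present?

3

[NX3;H2][#6] is the SMARTS for a primary amine: a trivalent nitrogen with two H attached to carbon.
The molecule carries 3 separate instances of a primary amino group (-NH2) meeting every constraint; each maps to a distinct set of atoms, giving 3 matches.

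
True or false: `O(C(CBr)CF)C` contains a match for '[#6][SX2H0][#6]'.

False

The pattern [#6][SX2H0][#6] describes an aliphatic sulfur bridging two carbons with no H on the sulfur — a thioether.
The closest candidate here is a methoxy ether (-OCH3), but the bridging atom is O, not S. No other fragment satisfies the full query, so there is no match.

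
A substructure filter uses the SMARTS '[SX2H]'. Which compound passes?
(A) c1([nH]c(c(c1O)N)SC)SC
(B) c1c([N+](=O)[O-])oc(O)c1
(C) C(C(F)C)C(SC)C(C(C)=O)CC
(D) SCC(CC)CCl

D

[SX2H] describes an aliphatic sulfur with two connections, one being H (a thiol).
(A) has a methylthio ether (-SCH3) but the sulfur has H0 (bonded to two carbons), not H1.
(B) has a hydroxyl group (-OH) but it is an -OH, not an -SH.
(C) has a methylthio ether (-SCH3) but the sulfur has H0 (bonded to two carbons), not H1.
(D) contains a thiol (-SH), which satisfies every atom and bond constraint.
So the answer is (D).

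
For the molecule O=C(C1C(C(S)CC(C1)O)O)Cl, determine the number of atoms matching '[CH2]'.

The query [CH2] means: aliphatic carbon with exactly two hydrogens.
Check the 12 heavy atoms by environment: 4× C (H1) → no; 2× C (H2) → match; 1× C (H0) → no; 1× O (H0) → no; 1× Cl (H0) → no; 2× O (H1) → no; 1× S (H1) → no.
That gives 2 matching atoms.

2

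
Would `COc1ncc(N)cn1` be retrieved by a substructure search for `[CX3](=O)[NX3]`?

The pattern [CX3](=O)[NX3] describes a carbonyl carbon bonded to a trivalent nitrogen — an amide.
The closest candidate here is a primary amino group (-NH2), but the -NH2 is not attached to a carbonyl carbon. No other fragment satisfies the full query, so there is no match.

No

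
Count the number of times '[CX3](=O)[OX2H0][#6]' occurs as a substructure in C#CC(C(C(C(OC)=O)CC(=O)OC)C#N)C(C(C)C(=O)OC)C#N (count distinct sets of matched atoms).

3

[CX3](=O)[OX2H0][#6] is the SMARTS for an ester: a carbonyl carbon bonded to an oxygen that is itself bonded to carbon (no H on that O).
The molecule carries 3 separate instances of a methyl-ester group (-C(=O)OCH3) meeting every constraint; each maps to a distinct set of atoms, giving 3 matches.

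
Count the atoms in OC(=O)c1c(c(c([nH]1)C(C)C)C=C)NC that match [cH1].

0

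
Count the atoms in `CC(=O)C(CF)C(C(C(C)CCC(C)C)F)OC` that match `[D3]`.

6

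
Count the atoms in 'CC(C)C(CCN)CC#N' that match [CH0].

1

The query [CH0] means: aliphatic carbon with no attached hydrogen.
Check the 10 heavy atoms by environment: 3× C (H2) → no; 2× C (H1) → no; 2× C (H3) → no; 1× C (H0) → match; 1× N (H0) → no; 1× N (H2) → no.
That gives 1 matching atom.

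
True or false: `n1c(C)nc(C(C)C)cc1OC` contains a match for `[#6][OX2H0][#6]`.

True

The pattern [#6][OX2H0][#6] describes an aliphatic oxygen bridging two carbons with no H on the oxygen — an ether.
The molecule carries a methoxy ether (-OCH3), whose atoms satisfy every constraint of the query, so the pattern matches.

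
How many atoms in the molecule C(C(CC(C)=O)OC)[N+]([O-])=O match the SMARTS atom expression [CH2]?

2

Check the 11 heavy atoms by environment: 2× C (H2) → match; 1× C (H1) → no; 3× O (H0) → no; 2× C (H3) → no; 1× C (H0) → no; 1× N (charge +1, H0) → no; 1× O (charge -1, H0) → no.
That gives 2 matching atoms.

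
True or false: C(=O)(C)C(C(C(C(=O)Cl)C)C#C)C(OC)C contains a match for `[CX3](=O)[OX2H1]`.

False

The pattern [CX3](=O)[OX2H1] describes an sp2 carbon double-bonded to O and single-bonded to an -OH oxygen — a carboxylic acid.
The closest candidate here is an acyl chloride (-C(=O)Cl), but the carbonyl is bonded to Cl, not to an -OH oxygen. No other fragment satisfies the full query, so there is no match.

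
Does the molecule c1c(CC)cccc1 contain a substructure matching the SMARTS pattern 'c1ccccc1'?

Yes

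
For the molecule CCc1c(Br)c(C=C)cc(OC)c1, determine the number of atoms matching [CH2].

The query [CH2] means: aliphatic carbon with exactly two hydrogens.
Check the 13 heavy atoms by environment: 4× c (aromatic, H0) → no; 2× c (aromatic, H1) → no; 1× Br (H0) → no; 1× C (H1) → no; 2× C (H2) → match; 1× O (H0) → no; 2× C (H3) → no.
That gives 2 matching atoms.

2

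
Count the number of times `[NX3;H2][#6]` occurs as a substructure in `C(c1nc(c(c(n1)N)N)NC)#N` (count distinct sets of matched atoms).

2

[NX3;H2][#6] is the SMARTS for a primary amine: a trivalent nitrogen with two H attached to carbon.
The molecule carries 2 separate instances of a primary amino group (-NH2) meeting every constraint; each maps to a distinct set of atoms, giving 2 matches.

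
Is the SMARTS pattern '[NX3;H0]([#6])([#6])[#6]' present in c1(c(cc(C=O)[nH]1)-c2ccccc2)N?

No

The pattern [NX3;H0]([#6])([#6])[#6] describes a trivalent nitrogen with no H, bonded to three carbons — a tertiary amine.
The closest candidate here is a primary amino group (-NH2), but the nitrogen has H2, not H0 with three carbons. No other fragment satisfies the full query, so there is no match.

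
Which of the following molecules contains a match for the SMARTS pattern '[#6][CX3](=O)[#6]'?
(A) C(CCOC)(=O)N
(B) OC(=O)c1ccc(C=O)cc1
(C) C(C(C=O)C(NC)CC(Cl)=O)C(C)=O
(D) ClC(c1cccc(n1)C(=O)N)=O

[#6][CX3](=O)[#6] describes a carbonyl carbon (no H) flanked by two carbons (a ketone).
(A) has a primary amide (-C(=O)NH2) but one neighbour of the carbonyl carbon is N, not C.
(B) has an aldehyde (-CHO) but the carbonyl carbon has H1, so it is not flanked by two carbons.
(C) contains an acetyl/ketone group (-C(=O)CH3), which satisfies every atom and bond constraint.
(D) has a primary amide (-C(=O)NH2) but one neighbour of the carbonyl carbon is N, not C.
So the answer is (C).

C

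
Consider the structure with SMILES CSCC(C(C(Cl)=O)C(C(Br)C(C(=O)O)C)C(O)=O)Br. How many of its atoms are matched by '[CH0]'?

3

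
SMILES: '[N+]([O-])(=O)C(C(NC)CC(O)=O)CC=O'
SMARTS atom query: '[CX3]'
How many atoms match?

2

The query [CX3] means: C with X3: aliphatic carbon with exactly 3 total connections.
Check the 14 heavy atoms by environment: 5× C (X4) → no; 1× N (charge +1, X3) → no; 1× O (charge -1, X1) → no; 3× O (X1) → no; 2× C (X3) → match; 1× O (X2) → no; 1× N (X3) → no.
That gives 2 matching atoms.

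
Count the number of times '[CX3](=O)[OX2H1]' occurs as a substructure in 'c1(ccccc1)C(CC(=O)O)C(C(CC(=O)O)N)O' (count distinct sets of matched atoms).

2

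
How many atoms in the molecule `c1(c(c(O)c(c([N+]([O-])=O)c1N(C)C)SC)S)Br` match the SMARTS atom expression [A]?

11

The query [A] means: A matches any aliphatic (non-aromatic) heavy atom.
Check the 17 heavy atoms by environment: 6× c (aromatic) → no; 1× Br → match; 2× S → match; 3× C → match; 2× O → match; 1× N (charge +1) → match; 1× O (charge -1) → match; 1× N → match.
Summing the matching environments: 1 + 2 + 3 + 2 + 1 + 1 + 1 = 11 matching atoms.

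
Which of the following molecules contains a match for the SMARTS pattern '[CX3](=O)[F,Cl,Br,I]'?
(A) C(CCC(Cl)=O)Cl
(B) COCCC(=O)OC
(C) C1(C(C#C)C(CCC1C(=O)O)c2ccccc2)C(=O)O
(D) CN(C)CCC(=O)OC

A

[CX3](=O)[F,Cl,Br,I] describes a carbonyl carbon bonded to a halogen (an acyl halide).
(A) contains an acyl chloride (-C(=O)Cl), which satisfies every atom and bond constraint.
(B) has a methyl-ester group (-C(=O)OCH3) but the carbonyl is bonded to -O-C, not to a halogen.
(C) has a carboxylic acid group (-C(=O)OH) but the carbonyl is bonded to -OH, not to a halogen.
(D) has a methyl-ester group (-C(=O)OCH3) but the carbonyl is bonded to -O-C, not to a halogen.
So the answer is (A).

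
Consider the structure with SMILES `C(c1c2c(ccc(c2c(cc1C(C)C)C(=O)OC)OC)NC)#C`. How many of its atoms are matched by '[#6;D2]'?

4

The query [#6;D2] means: any carbon bonded to exactly two heavy atoms.
Check the 23 heavy atoms by environment: 7× c (aromatic, D3) → no; 3× c (aromatic, D2) → match; 1× C (D2) → match; 6× C (D1) → no; 2× O (D2) → no; 1× N (D2) → no; 2× C (D3) → no; 1× O (D1) → no.
Summing the matching environments: 3 + 1 = 4 matching atoms.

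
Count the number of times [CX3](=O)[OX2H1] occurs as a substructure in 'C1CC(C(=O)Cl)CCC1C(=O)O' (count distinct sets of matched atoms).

[CX3](=O)[OX2H1] is the SMARTS for a carboxylic acid: an sp2 carbon double-bonded to O and single-bonded to an -OH oxygen.
Exactly one fragment in the molecule meets all constraints, giving 1 match.

1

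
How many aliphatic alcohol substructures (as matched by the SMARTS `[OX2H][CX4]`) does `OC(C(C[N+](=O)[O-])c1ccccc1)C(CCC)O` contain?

[OX2H][CX4] is the SMARTS for an aliphatic alcohol: a hydroxyl oxygen bound to an sp3 (X4) carbon.
The molecule carries 2 separate instances of a hydroxyl group (-OH) meeting every constraint; each maps to a distinct set of atoms, giving 2 matches.

2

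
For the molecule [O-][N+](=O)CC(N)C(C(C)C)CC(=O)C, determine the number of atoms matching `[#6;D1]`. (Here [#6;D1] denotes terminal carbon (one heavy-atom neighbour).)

Check the 14 heavy atoms by environment: 2× C (D2) → no; 4× C (D3) → no; 3× C (D1) → match; 1× N (D1) → no; 1× N (charge +1, D3) → no; 1× O (charge -1, D1) → no; 2× O (D1) → no.
That gives 3 matching atoms.

3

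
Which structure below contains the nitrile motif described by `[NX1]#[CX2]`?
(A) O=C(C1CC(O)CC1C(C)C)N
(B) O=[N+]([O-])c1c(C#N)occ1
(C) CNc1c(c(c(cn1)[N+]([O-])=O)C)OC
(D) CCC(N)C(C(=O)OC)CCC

[NX1]#[CX2] describes a nitrogen triple-bonded to a two-connected carbon (a nitrile).
(A) has a primary amide (-C(=O)NH2) but the nitrogen is NX3, not NX1.
(B) contains a nitrile (-C#N), which satisfies every atom and bond constraint.
(C) has a nitro group (-[N+](=O)[O-]) but there is no C#N triple bond.
(D) has a primary amino group (-NH2) but the nitrogen is NX3 (three connections), not NX1 triple-bonded.
So the answer is (B).

B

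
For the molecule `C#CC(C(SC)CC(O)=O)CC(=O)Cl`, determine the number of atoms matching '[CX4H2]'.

2

The query [CX4H2] means: sp3 carbon (X4) with exactly two hydrogens.
Check the 14 heavy atoms by environment: 2× C (H2, X4) → match; 2× C (H1, X4) → no; 2× C (H0, X3) → no; 2× O (H0, X1) → no; 1× Cl (H0, X1) → no; 1× S (H0, X2) → no; 1× C (H3, X4) → no; 1× C (H0, X2) → no; 1× C (H1, X2) → no; 1× O (H1, X2) → no.
That gives 2 matching atoms.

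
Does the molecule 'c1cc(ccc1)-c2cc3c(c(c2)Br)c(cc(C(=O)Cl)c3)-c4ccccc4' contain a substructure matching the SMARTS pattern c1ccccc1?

Yes

The pattern c1ccccc1 describes six aromatic carbons in a ring — a benzene ring.
The molecule carries a phenyl ring, whose atoms satisfy every constraint of the query, so the pattern matches.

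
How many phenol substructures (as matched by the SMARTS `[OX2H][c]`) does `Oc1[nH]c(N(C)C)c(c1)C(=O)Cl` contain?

1

[OX2H][c] is the SMARTS for a phenol: a hydroxyl oxygen attached to an aromatic carbon.
Exactly one fragment in the molecule meets all constraints, giving 1 match.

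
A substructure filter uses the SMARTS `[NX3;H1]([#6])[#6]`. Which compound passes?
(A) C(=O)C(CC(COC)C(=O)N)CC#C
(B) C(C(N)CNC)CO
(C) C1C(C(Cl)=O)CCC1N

B

[NX3;H1]([#6])[#6] describes a trivalent nitrogen with one H, bonded to two carbons (a secondary amine).
(A) has a primary amide (-C(=O)NH2) but the -C(=O)NH2 nitrogen has H2, not H1.
(B) contains an N-methylamino group (-NHCH3), which satisfies every atom and bond constraint.
(C) has a primary amino group (-NH2) but the nitrogen has H2 and only one carbon neighbour.
So the answer is (B).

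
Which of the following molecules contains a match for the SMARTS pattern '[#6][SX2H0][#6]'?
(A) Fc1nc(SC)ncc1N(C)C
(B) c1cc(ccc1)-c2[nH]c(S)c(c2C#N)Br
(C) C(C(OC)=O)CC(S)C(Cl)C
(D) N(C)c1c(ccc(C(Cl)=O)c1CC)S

[#6][SX2H0][#6] describes an aliphatic sulfur bridging two carbons with no H on the sulfur (a thioether).
(A) contains a methylthio ether (-SCH3), which satisfies every atom and bond constraint.
(B) has a thiol (-SH) but the sulfur has H1, not H0 bridging two carbons.
(C) has a thiol (-SH) but the sulfur has H1, not H0 bridging two carbons.
(D) has a thiol (-SH) but the sulfur has H1, not H0 bridging two carbons.
So the answer is (A).

A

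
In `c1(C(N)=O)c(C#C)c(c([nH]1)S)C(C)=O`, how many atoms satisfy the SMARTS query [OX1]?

The query [OX1] means: aliphatic oxygen with one total connection — typically a carbonyl =O or an oxide.
Check the 14 heavy atoms by environment: 1× n (aromatic, X3) → no; 4× c (aromatic, X3) → no; 2× C (X2) → no; 2× C (X3) → no; 2× O (X1) → match; 1× C (X4) → no; 1× N (X3) → no; 1× S (X2) → no.
That gives 2 matching atoms.

2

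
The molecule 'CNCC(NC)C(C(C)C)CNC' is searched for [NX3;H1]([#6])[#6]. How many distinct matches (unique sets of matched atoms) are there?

3

[NX3;H1]([#6])[#6] is the SMARTS for a secondary amine: a trivalent nitrogen with one H, bonded to two carbons.
The molecule carries 3 separate instances of an N-methylamino group (-NHCH3) meeting every constraint; each maps to a distinct set of atoms, giving 3 matches.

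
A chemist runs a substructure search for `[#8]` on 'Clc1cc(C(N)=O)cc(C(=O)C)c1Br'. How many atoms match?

2

Check the 14 heavy atoms by environment: 6× c (aromatic) → no; 3× C → no; 2× O → match; 1× Br → no; 1× N → no; 1× Cl → no.
That gives 2 matching atoms.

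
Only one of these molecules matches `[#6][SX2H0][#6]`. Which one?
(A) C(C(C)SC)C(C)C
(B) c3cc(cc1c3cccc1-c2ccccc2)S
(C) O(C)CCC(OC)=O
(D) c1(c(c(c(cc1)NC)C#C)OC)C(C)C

[#6][SX2H0][#6] describes an aliphatic sulfur bridging two carbons with no H on the sulfur (a thioether).
(A) contains a methylthio ether (-SCH3), which satisfies every atom and bond constraint.
(B) has a thiol (-SH) but the sulfur has H1, not H0 bridging two carbons.
(C) has a methoxy ether (-OCH3) but the bridging atom is O, not S.
(D) has a methoxy ether (-OCH3) but the bridging atom is O, not S.
So the answer is (A).

A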